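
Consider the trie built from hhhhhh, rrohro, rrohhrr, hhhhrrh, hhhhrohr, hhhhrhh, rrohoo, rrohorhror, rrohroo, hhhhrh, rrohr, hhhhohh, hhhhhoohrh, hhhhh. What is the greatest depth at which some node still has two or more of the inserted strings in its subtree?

Look for the deepest trie node that still has at least two words in its subtree.
e.g. "hhhhrh" and "hhhhrhh" share the prefix "hhhhrh" of length 6; no pair shares a longer one.
Longest shared-prefix length: 6

6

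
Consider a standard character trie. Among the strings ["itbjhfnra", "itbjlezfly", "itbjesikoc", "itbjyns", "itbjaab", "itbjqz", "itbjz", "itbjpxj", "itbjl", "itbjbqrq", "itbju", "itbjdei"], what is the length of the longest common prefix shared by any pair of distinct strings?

5

Equivalently: take the maximum, over all pairs, of their longest common prefix length.
e.g. "itbjl" and "itbjlezfly" share the prefix "itbjl" of length 5; no pair shares a longer one.
Longest shared-prefix length: 5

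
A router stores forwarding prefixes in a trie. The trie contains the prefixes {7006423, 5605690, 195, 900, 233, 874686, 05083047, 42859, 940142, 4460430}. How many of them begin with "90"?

Filter for entries beginning with "90":
Matches: "900"
Count: 1

1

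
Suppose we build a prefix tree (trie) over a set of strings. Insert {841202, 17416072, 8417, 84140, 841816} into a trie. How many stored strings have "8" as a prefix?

4

Walk to "8"; the words in its subtree are exactly those with that prefix.
Matches: "841202", "84140", "8417", "841816"
Count: 4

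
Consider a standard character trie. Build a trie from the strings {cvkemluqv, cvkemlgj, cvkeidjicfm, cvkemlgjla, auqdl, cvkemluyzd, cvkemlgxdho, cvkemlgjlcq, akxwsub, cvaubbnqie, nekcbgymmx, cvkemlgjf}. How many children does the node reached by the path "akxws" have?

1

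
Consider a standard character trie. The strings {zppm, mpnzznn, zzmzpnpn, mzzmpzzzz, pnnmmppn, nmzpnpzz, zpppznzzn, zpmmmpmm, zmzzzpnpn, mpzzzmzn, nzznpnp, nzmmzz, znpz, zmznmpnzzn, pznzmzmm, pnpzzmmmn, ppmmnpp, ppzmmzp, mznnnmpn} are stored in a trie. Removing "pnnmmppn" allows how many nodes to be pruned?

A node on "pnnmmppn"'s path can go only if nothing else ends at it or branches off below it.
The suffix "nmmppn" (6 nodes) is used only by "pnnmmppn"; the node for "pn" still has the child "p", so pruning stops there.
Nodes removed: 6

6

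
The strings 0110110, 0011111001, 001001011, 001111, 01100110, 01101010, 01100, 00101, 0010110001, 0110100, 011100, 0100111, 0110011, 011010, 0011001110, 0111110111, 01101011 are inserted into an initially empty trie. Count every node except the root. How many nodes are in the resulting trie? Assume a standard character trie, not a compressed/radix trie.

57

Insert word by word; a character creates a node only if that edge doesn't already exist:
  "0110110" → 7 new (0, 1, 1, 0, 1, 1, 0)
  "0011111001" → prefix "0" already present; 9 new (0, 1, 1, 1, 1, 1, 0, 0, 1)
  "001001011" → prefix "001" already present; 6 new (0, 0, 1, 0, 1, 1)
  "001111" → prefix "001111" already present; 0 new (none)
  "01100110" → prefix "0110" already present; 4 new (0, 1, 1, 0)
  "01101010" → prefix "01101" already present; 3 new (0, 1, 0)
  "01100" → prefix "01100" already present; 0 new (none)
  "00101" → prefix "0010" already present; 1 new (1)
  "0010110001" → prefix "00101" already present; 5 new (1, 0, 0, 0, 1)
  "0110100" → prefix "011010" already present; 1 new (0)
  "011100" → prefix "011" already present; 3 new (1, 0, 0)
  "0100111" → prefix "01" already present; 5 new (0, 0, 1, 1, 1)
  "0110011" → prefix "0110011" already present; 0 new (none)
  "011010" → prefix "011010" already present; 0 new (none)
  "0011001110" → prefix "0011" already present; 6 new (0, 0, 1, 1, 1, 0)
  "0111110111" → prefix "0111" already present; 6 new (1, 1, 0, 1, 1, 1)
  "01101011" → prefix "0110101" already present; 1 new (1)
Total nodes = 7 + 9 + 6 + 0 + 4 + 3 + 0 + 1 + 5 + 1 + 3 + 5 + 0 + 0 + 6 + 6 + 1 = 57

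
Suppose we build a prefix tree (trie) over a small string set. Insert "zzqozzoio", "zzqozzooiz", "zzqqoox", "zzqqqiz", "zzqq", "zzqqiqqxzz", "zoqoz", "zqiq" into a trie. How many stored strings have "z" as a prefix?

8

Traverse to the node for "z", then collect every word in that subtree.
Matches: "zoqoz", "zqiq", "zzqozzoio", "zzqozzooiz", "zzqq", "zzqqiqqxzz", "zzqqoox", "zzqqqiz"
Count: 8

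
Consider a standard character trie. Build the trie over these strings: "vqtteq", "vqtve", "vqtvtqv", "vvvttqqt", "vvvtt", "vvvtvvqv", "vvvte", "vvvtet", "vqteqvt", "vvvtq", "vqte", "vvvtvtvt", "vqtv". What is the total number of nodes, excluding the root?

Count nodes per top-level branch (shared prefixes stored once):
  'v'-branch (vqte, vqteqvt, vqtteq, vqtv, vqtve, vqtvtqv, vvvte, vvvtet, vvvtq, vvvtt, vvvttqqt, vvvtvtvt, vvvtvvqv): 32 nodes
Sum: 32

32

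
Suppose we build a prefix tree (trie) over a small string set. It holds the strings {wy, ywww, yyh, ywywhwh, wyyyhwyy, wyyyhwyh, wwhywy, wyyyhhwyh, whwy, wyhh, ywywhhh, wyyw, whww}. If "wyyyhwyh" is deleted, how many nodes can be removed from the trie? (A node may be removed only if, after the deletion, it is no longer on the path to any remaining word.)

A node on "wyyyhwyh"'s path can go only if nothing else ends at it or branches off below it.
The suffix "h" (1 node) is used only by "wyyyhwyh"; the node for "wyyyhwy" still has the child "y", so pruning stops there.
Nodes removed: 1

1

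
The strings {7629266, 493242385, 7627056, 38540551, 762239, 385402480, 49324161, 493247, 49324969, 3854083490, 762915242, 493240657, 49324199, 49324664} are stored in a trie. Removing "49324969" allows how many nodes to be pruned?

3

After clearing the end-marker at "49324969", prune upward until reaching a node still needed by another word.
The suffix "969" (3 nodes) is used only by "49324969"; the node for "49324" still has the child "2", so pruning stops there.
Nodes removed: 3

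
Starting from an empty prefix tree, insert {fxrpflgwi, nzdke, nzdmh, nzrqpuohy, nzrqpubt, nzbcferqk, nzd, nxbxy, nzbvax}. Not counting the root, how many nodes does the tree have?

39

Count nodes per top-level branch (shared prefixes stored once):
  'f'-branch (fxrpflgwi): 9 nodes
  'n'-branch (nxbxy, nzbcferqk, nzbvax, nzd, nzdke, nzdmh, nzrqpubt, nzrqpuohy): 30 nodes
Sum: 39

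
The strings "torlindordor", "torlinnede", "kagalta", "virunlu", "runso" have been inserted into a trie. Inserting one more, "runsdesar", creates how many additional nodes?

"runs" is already a path in the trie; the remaining "desar" must be added.
Each of the 5 remaining characters creates one node.

5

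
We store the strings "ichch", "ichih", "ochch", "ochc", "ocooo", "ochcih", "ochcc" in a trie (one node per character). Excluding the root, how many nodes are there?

18

Trace insertions, counting only characters that open a new branch:
  "ichch" → 5 new (i, c, h, c, h)
  "ichih" → prefix "ich" already present; 2 new (i, h)
  "ochch" → 5 new (o, c, h, c, h)
  "ochc" → prefix "ochc" already present; 0 new (none)
  "ocooo" → prefix "oc" already present; 3 new (o, o, o)
  "ochcih" → prefix "ochc" already present; 2 new (i, h)
  "ochcc" → prefix "ochc" already present; 1 new (c)
Total nodes = 5 + 2 + 5 + 0 + 3 + 2 + 1 = 18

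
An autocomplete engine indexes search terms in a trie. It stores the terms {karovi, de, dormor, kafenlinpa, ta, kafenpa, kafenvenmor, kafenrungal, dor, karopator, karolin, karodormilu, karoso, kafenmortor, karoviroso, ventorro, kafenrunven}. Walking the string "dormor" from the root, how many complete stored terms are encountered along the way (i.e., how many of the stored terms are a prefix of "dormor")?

Walk "dormor" from the root; an end-of-word marker is hit whenever a stored word is a prefix of "dormor".
Prefixes of the query that are stored words: "dor", "dormor"
Count: 2

2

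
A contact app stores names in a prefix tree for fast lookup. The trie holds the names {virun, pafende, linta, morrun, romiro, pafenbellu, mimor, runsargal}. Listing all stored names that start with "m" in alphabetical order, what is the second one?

Filter for "m…" and sort: "mimor", "morrun"
The 2nd is morrun.

morrun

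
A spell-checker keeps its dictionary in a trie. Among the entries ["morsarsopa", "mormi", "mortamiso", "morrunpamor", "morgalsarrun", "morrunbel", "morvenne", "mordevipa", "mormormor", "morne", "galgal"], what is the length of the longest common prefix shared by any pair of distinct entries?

6

Equivalently: take the maximum, over all pairs, of their longest common prefix length.
"morrunbel" and "morrunpamor" agree on "morrun" (6 characters) before diverging; nothing deeper is shared.
Longest shared-prefix length: 6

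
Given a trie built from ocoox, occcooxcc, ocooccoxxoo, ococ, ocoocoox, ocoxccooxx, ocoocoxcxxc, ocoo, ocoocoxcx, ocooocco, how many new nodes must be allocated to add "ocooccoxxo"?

Every character of "ocooccoxxo" already lies on an existing path (it is a prefix of some stored word).
No new nodes are needed: 0.

0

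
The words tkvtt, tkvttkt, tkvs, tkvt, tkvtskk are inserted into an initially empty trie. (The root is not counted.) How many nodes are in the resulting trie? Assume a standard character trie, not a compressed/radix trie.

11

Count nodes per top-level branch (shared prefixes stored once):
  't'-branch (tkvs, tkvt, tkvtskk, tkvtt, tkvttkt): 11 nodes
Sum: 11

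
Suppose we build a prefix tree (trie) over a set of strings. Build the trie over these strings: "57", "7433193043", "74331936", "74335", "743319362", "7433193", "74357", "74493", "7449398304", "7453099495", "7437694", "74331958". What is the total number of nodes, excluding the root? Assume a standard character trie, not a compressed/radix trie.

39

Insert word by word; a character creates a node only if that edge doesn't already exist:
  "57" → 2 new (5, 7)
  "7433193043" → 10 new (7, 4, 3, 3, 1, 9, 3, 0, 4, 3)
  "74331936" → prefix "7433193" already present; 1 new (6)
  "74335" → prefix "7433" already present; 1 new (5)
  "743319362" → prefix "74331936" already present; 1 new (2)
  "7433193" → prefix "7433193" already present; 0 new (none)
  "74357" → prefix "743" already present; 2 new (5, 7)
  "74493" → prefix "74" already present; 3 new (4, 9, 3)
  "7449398304" → prefix "74493" already present; 5 new (9, 8, 3, 0, 4)
  "7453099495" → prefix "74" already present; 8 new (5, 3, 0, 9, 9, 4, 9, 5)
  "7437694" → prefix "743" already present; 4 new (7, 6, 9, 4)
  "74331958" → prefix "743319" already present; 2 new (5, 8)
Total nodes = 2 + 10 + 1 + 1 + 1 + 0 + 2 + 3 + 5 + 8 + 4 + 2 = 39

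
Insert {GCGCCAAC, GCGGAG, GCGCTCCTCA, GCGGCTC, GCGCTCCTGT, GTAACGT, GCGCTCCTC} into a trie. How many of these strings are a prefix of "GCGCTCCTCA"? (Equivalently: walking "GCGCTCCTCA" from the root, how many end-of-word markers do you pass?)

2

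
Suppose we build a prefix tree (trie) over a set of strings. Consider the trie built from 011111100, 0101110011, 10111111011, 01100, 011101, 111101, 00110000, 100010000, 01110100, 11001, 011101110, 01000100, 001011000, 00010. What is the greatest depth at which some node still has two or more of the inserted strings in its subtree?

6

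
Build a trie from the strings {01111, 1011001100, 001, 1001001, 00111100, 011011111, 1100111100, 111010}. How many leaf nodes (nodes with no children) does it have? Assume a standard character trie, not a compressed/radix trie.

A leaf is a node with no children — equivalently, the end of a word that is not a proper prefix of any other stored word.
Those words: "00111100", "011011111", "01111", "1001001", "1011001100", "1100111100", "111010"
Leaf count: 7

7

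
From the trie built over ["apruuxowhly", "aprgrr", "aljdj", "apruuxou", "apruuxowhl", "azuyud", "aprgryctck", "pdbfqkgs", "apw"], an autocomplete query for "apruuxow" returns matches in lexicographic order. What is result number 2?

apruuxowhly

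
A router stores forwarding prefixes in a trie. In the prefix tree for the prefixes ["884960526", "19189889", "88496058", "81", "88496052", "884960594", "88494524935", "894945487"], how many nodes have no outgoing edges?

A leaf is a node with no children — equivalently, the end of a word that is not a proper prefix of any other stored word.
Those words: "19189889", "81", "88494524935", "884960526", "88496058", "884960594", "894945487"
Leaf count: 7

7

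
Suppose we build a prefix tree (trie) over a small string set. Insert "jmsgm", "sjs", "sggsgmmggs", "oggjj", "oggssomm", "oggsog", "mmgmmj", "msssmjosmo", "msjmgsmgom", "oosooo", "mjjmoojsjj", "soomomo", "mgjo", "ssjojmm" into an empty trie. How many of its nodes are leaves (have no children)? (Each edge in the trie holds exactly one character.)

14

Leaves are exactly the stored words that no other stored word extends.
Those words: "jmsgm", "mgjo", "mjjmoojsjj", "mmgmmj", "msjmgsmgom", "msssmjosmo", "oggjj", "oggsog", "oggssomm", "oosooo", "sggsgmmggs", "sjs", "soomomo", "ssjojmm"
Leaf count: 14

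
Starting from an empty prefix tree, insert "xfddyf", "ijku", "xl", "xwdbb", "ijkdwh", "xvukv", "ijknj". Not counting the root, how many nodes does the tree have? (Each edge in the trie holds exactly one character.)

For each word, the new-node count is its length minus the longest prefix already in the trie:
  "xfddyf" → 6 new (x, f, d, d, y, f)
  "ijku" → 4 new (i, j, k, u)
  "xl" → prefix "x" already present; 1 new (l)
  "xwdbb" → prefix "x" already present; 4 new (w, d, b, b)
  "ijkdwh" → prefix "ijk" already present; 3 new (d, w, h)
  "xvukv" → prefix "x" already present; 4 new (v, u, k, v)
  "ijknj" → prefix "ijk" already present; 2 new (n, j)
Total nodes = 6 + 4 + 1 + 4 + 3 + 4 + 2 = 24

24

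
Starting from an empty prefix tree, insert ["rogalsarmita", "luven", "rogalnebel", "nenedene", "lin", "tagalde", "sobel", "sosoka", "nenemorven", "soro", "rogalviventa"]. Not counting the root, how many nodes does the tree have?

Count nodes per top-level branch (shared prefixes stored once):
  'l'-branch (lin, luven): 7 nodes
  'n'-branch (nenedene, nenemorven): 14 nodes
  'r'-branch (rogalnebel, rogalsarmita, rogalviventa): 24 nodes
  's'-branch (sobel, soro, sosoka): 11 nodes
  't'-branch (tagalde): 7 nodes
Sum: 63

63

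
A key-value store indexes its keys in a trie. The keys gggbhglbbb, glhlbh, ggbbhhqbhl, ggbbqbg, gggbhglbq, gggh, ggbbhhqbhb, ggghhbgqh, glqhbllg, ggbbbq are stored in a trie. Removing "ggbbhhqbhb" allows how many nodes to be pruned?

1

Walk "ggbbhhqbhb" from the leaf back toward the root, removing each node that no remaining word uses.
The suffix "b" (1 node) is used only by "ggbbhhqbhb"; the node for "ggbbhhqbh" still has the child "l", so pruning stops there.
Nodes removed: 1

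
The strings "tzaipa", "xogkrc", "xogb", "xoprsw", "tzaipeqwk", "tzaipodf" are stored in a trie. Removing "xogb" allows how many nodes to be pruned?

A node on "xogb"'s path can go only if nothing else ends at it or branches off below it.
The suffix "b" (1 node) is used only by "xogb"; the node for "xog" still has the child "k", so pruning stops there.
Nodes removed: 1

1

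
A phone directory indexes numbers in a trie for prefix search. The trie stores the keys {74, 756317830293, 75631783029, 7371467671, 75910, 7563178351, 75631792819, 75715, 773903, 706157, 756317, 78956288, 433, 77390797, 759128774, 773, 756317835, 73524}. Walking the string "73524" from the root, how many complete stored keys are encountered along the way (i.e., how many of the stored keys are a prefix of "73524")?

1

Traverse "73524" character by character; count nodes along the way that are marked as word ends.
Prefixes of the query that are stored words: "73524"
Count: 1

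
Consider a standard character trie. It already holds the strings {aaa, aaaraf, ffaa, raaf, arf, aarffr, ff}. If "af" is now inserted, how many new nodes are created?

"a" is already a path in the trie; the remaining "f" must be added.
New nodes needed: |"af"| − 1 = 2 − 1 = 1.

1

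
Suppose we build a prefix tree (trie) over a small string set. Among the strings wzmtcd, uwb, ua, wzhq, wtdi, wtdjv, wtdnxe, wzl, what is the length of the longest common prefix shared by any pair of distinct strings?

3

The deepest shared node is where two words last agree before diverging.
e.g. "wtdi" and "wtdjv" share the prefix "wtd" of length 3; no pair shares a longer one.
Longest shared-prefix length: 3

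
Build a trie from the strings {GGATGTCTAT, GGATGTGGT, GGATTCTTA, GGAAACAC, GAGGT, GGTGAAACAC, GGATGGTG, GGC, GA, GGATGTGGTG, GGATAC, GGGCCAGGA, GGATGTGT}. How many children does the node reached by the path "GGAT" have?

3

The children of the "GGAT" node are the distinct next characters among strings starting with "GGAT".
Distinct next characters after "GGAT": A, G, T.
That node has 3 child edges.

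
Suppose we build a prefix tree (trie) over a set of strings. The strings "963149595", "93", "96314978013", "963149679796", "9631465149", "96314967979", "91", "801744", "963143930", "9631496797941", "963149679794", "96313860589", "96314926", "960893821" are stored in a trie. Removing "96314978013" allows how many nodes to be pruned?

5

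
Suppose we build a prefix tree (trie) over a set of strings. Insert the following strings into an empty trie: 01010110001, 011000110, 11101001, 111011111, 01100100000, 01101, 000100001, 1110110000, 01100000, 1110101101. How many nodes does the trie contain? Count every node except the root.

55

Insert word by word; a character creates a node only if that edge doesn't already exist:
  "01010110001" → 11 new (0, 1, 0, 1, 0, 1, 1, 0, 0, 0, 1)
  "011000110" → prefix "01" already present; 7 new (1, 0, 0, 0, 1, 1, 0)
  "11101001" → 8 new (1, 1, 1, 0, 1, 0, 0, 1)
  "111011111" → prefix "11101" already present; 4 new (1, 1, 1, 1)
  "01100100000" → prefix "01100" already present; 6 new (1, 0, 0, 0, 0, 0)
  "01101" → prefix "0110" already present; 1 new (1)
  "000100001" → prefix "0" already present; 8 new (0, 0, 1, 0, 0, 0, 0, 1)
  "1110110000" → prefix "111011" already present; 4 new (0, 0, 0, 0)
  "01100000" → prefix "011000" already present; 2 new (0, 0)
  "1110101101" → prefix "111010" already present; 4 new (1, 1, 0, 1)
Total nodes = 11 + 7 + 8 + 4 + 6 + 1 + 8 + 4 + 2 + 4 = 55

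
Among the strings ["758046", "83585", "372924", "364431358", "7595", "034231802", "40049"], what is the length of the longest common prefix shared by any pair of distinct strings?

2

Look for the deepest trie node that still has at least two words in its subtree.
"758046" and "7595" agree on "75" (2 characters) before diverging; nothing deeper is shared.
Longest shared-prefix length: 2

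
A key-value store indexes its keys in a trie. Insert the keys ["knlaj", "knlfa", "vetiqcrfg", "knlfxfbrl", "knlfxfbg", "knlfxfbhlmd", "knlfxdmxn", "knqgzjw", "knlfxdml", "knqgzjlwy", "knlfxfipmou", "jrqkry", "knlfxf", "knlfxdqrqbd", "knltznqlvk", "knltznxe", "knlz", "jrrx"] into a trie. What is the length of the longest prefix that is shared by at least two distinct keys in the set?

Equivalently: take the maximum, over all pairs, of their longest common prefix length.
e.g. "knlfxdml" and "knlfxdmxn" share the prefix "knlfxdm" of length 7; no pair shares a longer one.
Longest shared-prefix length: 7

7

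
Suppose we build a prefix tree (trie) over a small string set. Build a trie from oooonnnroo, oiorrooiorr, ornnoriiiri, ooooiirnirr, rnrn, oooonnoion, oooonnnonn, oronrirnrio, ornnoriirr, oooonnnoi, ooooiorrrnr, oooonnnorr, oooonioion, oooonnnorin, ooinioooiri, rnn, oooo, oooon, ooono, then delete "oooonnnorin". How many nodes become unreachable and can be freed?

2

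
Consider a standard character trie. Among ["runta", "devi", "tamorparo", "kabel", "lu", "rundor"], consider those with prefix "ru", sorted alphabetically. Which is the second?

runta

DFS of the "ru" subtree visits, in order: "rundor", "runta"
The 2nd is runta.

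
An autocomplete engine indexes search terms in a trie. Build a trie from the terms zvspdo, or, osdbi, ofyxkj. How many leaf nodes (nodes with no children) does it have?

A leaf is a node with no children — equivalently, the end of a word that is not a proper prefix of any other stored word.
Those words: "ofyxkj", "or", "osdbi", "zvspdo"
Leaf count: 4

4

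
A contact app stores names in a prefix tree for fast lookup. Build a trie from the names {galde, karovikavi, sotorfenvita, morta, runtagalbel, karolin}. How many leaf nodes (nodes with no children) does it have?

6

A leaf is a node with no children — equivalently, the end of a word that is not a proper prefix of any other stored word.
Those words: "galde", "karolin", "karovikavi", "morta", "runtagalbel", "sotorfenvita"
Leaf count: 6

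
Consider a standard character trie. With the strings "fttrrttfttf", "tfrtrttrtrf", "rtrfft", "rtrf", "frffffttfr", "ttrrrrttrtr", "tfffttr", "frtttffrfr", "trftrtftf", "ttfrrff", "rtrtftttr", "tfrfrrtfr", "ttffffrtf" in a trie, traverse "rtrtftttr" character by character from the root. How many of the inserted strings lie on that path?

1

Traverse "rtrtftttr" character by character; count nodes along the way that are marked as word ends.
Prefixes of the query that are stored words: "rtrtftttr"
Count: 1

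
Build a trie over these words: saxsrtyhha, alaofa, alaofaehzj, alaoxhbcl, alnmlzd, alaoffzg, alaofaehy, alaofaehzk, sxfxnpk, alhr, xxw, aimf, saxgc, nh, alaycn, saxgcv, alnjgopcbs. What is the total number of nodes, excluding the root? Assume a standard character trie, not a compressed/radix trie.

Trace insertions, counting only characters that open a new branch:
  "saxsrtyhha" → 10 new (s, a, x, s, r, t, y, h, h, a)
  "alaofa" → 6 new (a, l, a, o, f, a)
  "alaofaehzj" → prefix "alaofa" already present; 4 new (e, h, z, j)
  "alaoxhbcl" → prefix "alao" already present; 5 new (x, h, b, c, l)
  "alnmlzd" → prefix "al" already present; 5 new (n, m, l, z, d)
  "alaoffzg" → prefix "alaof" already present; 3 new (f, z, g)
  "alaofaehy" → prefix "alaofaeh" already present; 1 new (y)
  "alaofaehzk" → prefix "alaofaehz" already present; 1 new (k)
  "sxfxnpk" → prefix "s" already present; 6 new (x, f, x, n, p, k)
  "alhr" → prefix "al" already present; 2 new (h, r)
  "xxw" → 3 new (x, x, w)
  "aimf" → prefix "a" already present; 3 new (i, m, f)
  "saxgc" → prefix "sax" already present; 2 new (g, c)
  "nh" → 2 new (n, h)
  "alaycn" → prefix "ala" already present; 3 new (y, c, n)
  "saxgcv" → prefix "saxgc" already present; 1 new (v)
  "alnjgopcbs" → prefix "aln" already present; 7 new (j, g, o, p, c, b, s)
Total nodes = 10 + 6 + 4 + 5 + 5 + 3 + 1 + 1 + 6 + 2 + 3 + 3 + 2 + 2 + 3 + 1 + 7 = 64

64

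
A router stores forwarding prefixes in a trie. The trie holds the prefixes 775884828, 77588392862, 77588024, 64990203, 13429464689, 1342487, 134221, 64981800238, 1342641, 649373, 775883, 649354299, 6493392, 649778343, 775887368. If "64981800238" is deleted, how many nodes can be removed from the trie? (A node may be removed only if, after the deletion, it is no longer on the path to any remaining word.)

8

Walk "64981800238" from the leaf back toward the root, removing each node that no remaining word uses.
The suffix "81800238" (8 nodes) is used only by "64981800238"; the node for "649" still has the child "9", so pruning stops there.
Nodes removed: 8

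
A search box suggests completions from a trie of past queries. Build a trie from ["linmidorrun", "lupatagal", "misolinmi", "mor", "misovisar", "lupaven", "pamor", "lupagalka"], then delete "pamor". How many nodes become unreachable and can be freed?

After clearing the end-marker at "pamor", prune upward until reaching a node still needed by another word.
No other word shares any prefix with "pamor", so all 5 of its nodes go.
Nodes removed: 5

5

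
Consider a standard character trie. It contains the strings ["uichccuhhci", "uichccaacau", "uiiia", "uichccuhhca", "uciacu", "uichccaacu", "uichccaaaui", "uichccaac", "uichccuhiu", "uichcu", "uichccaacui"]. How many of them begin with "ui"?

10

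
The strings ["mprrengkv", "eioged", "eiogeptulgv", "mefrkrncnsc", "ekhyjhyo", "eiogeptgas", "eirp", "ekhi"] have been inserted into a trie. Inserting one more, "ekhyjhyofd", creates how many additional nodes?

2

The longest prefix of "ekhyjhyofd" already in the trie is "ekhyjhyo" (length 8).
So 10 − 8 = 2 new nodes.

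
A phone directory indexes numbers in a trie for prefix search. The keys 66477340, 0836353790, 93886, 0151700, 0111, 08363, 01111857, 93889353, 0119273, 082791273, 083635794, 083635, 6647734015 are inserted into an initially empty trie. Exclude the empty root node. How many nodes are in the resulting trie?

Count nodes per top-level branch (shared prefixes stored once):
  '0'-branch (0111, 01111857, 0119273, 0151700, 082791273, 08363, 083635, 0836353790, 083635794): 36 nodes
  '6'-branch (66477340, 6647734015): 10 nodes
  '9'-branch (93886, 93889353): 9 nodes
Sum: 55

55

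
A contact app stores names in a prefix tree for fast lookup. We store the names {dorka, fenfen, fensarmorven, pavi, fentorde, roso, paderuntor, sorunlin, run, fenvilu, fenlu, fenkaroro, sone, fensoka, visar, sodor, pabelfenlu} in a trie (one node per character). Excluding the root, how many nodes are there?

84

Count nodes per top-level branch (shared prefixes stored once):
  'd'-branch (dorka): 5 nodes
  'f'-branch (fenfen, fenkaroro, fenlu, fensarmorven, fensoka, fentorde, fenvilu): 35 nodes
  'p'-branch (pabelfenlu, paderuntor, pavi): 20 nodes
  'r'-branch (roso, run): 6 nodes
  's'-branch (sodor, sone, sorunlin): 13 nodes
  'v'-branch (visar): 5 nodes
Sum: 84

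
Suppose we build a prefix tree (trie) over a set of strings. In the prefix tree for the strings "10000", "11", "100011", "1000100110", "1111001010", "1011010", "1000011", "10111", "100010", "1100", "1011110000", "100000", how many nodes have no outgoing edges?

8

A leaf is a node with no children — equivalently, the end of a word that is not a proper prefix of any other stored word.
Those words: "100000", "1000011", "1000100110", "100011", "1011010", "1011110000", "1100", "1111001010"
Leaf count: 8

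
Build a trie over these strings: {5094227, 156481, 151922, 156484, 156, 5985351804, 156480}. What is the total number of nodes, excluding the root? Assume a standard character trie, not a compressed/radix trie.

28

Trace insertions, counting only characters that open a new branch:
  "5094227" → 7 new (5, 0, 9, 4, 2, 2, 7)
  "156481" → 6 new (1, 5, 6, 4, 8, 1)
  "151922" → prefix "15" already present; 4 new (1, 9, 2, 2)
  "156484" → prefix "15648" already present; 1 new (4)
  "156" → prefix "156" already present; 0 new (none)
  "5985351804" → prefix "5" already present; 9 new (9, 8, 5, 3, 5, 1, 8, 0, 4)
  "156480" → prefix "15648" already present; 1 new (0)
Total nodes = 7 + 6 + 4 + 1 + 0 + 9 + 1 = 28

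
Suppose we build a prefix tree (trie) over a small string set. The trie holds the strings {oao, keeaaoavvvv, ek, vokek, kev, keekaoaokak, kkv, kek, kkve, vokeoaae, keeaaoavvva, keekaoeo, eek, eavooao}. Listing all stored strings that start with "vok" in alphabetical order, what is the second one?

vokeoaae

Filter for "vok…" and sort: "vokek", "vokeoaae"
The 2nd is vokeoaae.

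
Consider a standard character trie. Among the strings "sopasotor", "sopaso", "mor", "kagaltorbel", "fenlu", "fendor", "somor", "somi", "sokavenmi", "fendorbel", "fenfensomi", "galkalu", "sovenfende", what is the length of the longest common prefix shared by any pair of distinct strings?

6

The deepest shared node is where two words last agree before diverging.
"fendor" and "fendorbel" agree on "fendor" (6 characters) before diverging; nothing deeper is shared.
Longest shared-prefix length: 6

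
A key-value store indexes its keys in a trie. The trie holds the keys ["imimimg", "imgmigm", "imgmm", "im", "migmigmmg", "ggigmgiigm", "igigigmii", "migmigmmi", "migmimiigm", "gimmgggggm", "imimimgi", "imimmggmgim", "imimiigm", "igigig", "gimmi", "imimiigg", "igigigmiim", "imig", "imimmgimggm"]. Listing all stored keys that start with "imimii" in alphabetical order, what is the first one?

DFS of the "imimii" subtree visits, in order: "imimiigg", "imimiigm"
The 1st is imimiigg.

imimiigg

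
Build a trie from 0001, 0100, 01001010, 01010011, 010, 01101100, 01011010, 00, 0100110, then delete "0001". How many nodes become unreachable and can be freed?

A node on "0001"'s path can go only if nothing else ends at it or branches off below it.
The suffix "01" (2 nodes) is used only by "0001"; "00" is itself a stored word, so pruning stops there.
Nodes removed: 2

2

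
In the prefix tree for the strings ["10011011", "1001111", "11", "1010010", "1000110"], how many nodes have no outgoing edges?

5

Leaves are exactly the stored words that no other stored word extends.
Those words: "1000110", "10011011", "1001111", "1010010", "11"
Leaf count: 5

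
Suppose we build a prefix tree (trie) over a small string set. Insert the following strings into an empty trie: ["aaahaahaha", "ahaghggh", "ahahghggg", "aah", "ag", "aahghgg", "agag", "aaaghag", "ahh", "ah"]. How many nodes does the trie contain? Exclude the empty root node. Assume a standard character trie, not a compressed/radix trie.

36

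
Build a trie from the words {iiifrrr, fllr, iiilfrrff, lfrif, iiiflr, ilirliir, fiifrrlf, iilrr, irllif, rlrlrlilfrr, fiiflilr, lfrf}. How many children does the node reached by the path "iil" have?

1

The children of the "iil" node are the distinct next characters among strings starting with "iil".
Distinct next characters after "iil": r.
That node has 1 child edge.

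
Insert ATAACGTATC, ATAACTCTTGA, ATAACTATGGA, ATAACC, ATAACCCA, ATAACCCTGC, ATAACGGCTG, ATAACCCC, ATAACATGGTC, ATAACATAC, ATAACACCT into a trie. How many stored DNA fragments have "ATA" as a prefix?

Filter for entries beginning with "ATA":
Matches: "ATAACACCT", "ATAACATAC", "ATAACATGGTC", "ATAACC", "ATAACCCA", "ATAACCCC", "ATAACCCTGC", "ATAACGGCTG", "ATAACGTATC", "ATAACTATGGA", "ATAACTCTTGA"
Count: 11

11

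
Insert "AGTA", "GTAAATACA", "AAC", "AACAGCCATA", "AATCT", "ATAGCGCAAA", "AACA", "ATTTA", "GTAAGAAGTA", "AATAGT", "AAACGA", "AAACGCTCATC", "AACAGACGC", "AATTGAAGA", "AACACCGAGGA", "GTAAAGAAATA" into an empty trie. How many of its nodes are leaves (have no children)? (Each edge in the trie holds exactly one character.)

14

Leaves are exactly the stored words that no other stored word extends.
Those words: "AAACGA", "AAACGCTCATC", "AACACCGAGGA", "AACAGACGC", "AACAGCCATA", "AATAGT", "AATCT", "AATTGAAGA", "AGTA", "ATAGCGCAAA", "ATTTA", "GTAAAGAAATA", "GTAAATACA", "GTAAGAAGTA"
Leaf count: 14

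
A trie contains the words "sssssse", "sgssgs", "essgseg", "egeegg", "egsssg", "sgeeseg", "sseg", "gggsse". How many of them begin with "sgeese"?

1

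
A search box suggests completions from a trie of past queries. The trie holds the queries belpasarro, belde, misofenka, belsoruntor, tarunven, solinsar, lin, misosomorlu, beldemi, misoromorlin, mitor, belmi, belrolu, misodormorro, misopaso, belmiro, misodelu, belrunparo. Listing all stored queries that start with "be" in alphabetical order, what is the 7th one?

DFS of the "be" subtree visits, in order: "belde", "beldemi", "belmi", "belmiro", "belpasarro", "belrolu", "belrunparo", "belsoruntor"
Position 7: belrunparo

belrunparo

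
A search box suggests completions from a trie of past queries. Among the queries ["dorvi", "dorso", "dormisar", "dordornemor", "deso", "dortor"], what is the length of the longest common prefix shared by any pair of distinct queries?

3

Equivalently: take the maximum, over all pairs, of their longest common prefix length.
e.g. "dordornemor" and "dormisar" share the prefix "dor" of length 3; no pair shares a longer one.
Longest shared-prefix length: 3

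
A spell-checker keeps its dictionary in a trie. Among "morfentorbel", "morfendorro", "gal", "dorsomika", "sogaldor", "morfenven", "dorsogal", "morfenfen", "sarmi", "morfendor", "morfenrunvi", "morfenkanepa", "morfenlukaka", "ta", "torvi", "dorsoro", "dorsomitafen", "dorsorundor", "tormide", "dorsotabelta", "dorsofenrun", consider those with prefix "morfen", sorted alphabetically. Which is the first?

morfendor

Filter for "morfen…" and sort: "morfendor", "morfendorro", "morfenfen", "morfenkanepa", "morfenlukaka", "morfenrunvi", "morfentorbel", "morfenven"
The 1st is morfendor.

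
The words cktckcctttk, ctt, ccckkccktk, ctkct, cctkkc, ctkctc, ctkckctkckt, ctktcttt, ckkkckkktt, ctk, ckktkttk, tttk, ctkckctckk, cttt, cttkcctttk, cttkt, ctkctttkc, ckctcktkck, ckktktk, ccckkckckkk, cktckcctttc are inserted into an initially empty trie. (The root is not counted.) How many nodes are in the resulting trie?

90

Trace insertions, counting only characters that open a new branch:
  "cktckcctttk" → 11 new (c, k, t, c, k, c, c, t, t, t, k)
  "ctt" → prefix "c" already present; 2 new (t, t)
  "ccckkccktk" → prefix "c" already present; 9 new (c, c, k, k, c, c, k, t, k)
  "ctkct" → prefix "ct" already present; 3 new (k, c, t)
  "cctkkc" → prefix "cc" already present; 4 new (t, k, k, c)
  "ctkctc" → prefix "ctkct" already present; 1 new (c)
  "ctkckctkckt" → prefix "ctkc" already present; 7 new (k, c, t, k, c, k, t)
  "ctktcttt" → prefix "ctk" already present; 5 new (t, c, t, t, t)
  "ckkkckkktt" → prefix "ck" already present; 8 new (k, k, c, k, k, k, t, t)
  "ctk" → prefix "ctk" already present; 0 new (none)
  "ckktkttk" → prefix "ckk" already present; 5 new (t, k, t, t, k)
  "tttk" → 4 new (t, t, t, k)
  "ctkckctckk" → prefix "ctkckct" already present; 3 new (c, k, k)
  "cttt" → prefix "ctt" already present; 1 new (t)
  "cttkcctttk" → prefix "ctt" already present; 7 new (k, c, c, t, t, t, k)
  "cttkt" → prefix "cttk" already present; 1 new (t)
  "ctkctttkc" → prefix "ctkct" already present; 4 new (t, t, k, c)
  "ckctcktkck" → prefix "ck" already present; 8 new (c, t, c, k, t, k, c, k)
  "ckktktk" → prefix "ckktkt" already present; 1 new (k)
  "ccckkckckkk" → prefix "ccckkc" already present; 5 new (k, c, k, k, k)
  "cktckcctttc" → prefix "cktckccttt" already present; 1 new (c)
Total nodes = 11 + 2 + 9 + 3 + 4 + 1 + 7 + 5 + 8 + 0 + 5 + 4 + 3 + 1 + 7 + 1 + 4 + 8 + 1 + 5 + 1 = 90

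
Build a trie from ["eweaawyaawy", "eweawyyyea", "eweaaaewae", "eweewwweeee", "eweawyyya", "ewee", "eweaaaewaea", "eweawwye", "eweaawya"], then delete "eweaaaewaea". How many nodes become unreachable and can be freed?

Walk "eweaaaewaea" from the leaf back toward the root, removing each node that no remaining word uses.
The suffix "a" (1 node) is used only by "eweaaaewaea"; "eweaaaewae" is itself a stored word, so pruning stops there.
Nodes removed: 1

1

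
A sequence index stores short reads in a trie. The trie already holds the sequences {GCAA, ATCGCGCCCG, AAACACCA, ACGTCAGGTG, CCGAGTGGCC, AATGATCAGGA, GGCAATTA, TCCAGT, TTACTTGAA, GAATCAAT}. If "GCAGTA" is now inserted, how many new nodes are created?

"GCA" is already a path in the trie; the remaining "GTA" must be added.
So 6 − 3 = 3 new nodes.

3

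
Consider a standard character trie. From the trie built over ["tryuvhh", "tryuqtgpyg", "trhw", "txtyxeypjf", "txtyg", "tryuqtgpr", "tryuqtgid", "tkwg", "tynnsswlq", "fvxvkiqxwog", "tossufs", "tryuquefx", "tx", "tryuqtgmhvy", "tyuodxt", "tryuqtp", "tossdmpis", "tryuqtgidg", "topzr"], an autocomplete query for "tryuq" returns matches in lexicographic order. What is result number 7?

tryuquefx

Words with prefix "tryuq", in lexicographic order: "tryuqtgid", "tryuqtgidg", "tryuqtgmhvy", "tryuqtgpr", "tryuqtgpyg", "tryuqtp", "tryuquefx"
The 7th is tryuquefx.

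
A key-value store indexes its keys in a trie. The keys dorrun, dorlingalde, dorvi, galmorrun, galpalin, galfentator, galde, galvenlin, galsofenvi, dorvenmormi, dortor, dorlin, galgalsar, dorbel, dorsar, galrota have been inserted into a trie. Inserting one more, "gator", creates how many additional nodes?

3

The longest prefix of "gator" already in the trie is "ga" (length 2).
New nodes needed: |"gator"| − 2 = 5 − 2 = 3.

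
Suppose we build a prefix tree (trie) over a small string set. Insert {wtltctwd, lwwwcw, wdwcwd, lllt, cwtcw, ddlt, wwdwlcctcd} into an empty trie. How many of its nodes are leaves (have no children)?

7

A leaf is a node with no children — equivalently, the end of a word that is not a proper prefix of any other stored word.
Those words: "cwtcw", "ddlt", "lllt", "lwwwcw", "wdwcwd", "wtltctwd", "wwdwlcctcd"
Leaf count: 7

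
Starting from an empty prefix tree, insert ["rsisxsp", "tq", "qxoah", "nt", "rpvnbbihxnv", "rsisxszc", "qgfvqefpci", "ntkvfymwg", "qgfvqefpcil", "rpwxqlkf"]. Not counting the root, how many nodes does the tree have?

Insert word by word; a character creates a node only if that edge doesn't already exist:
  "rsisxsp" → 7 new (r, s, i, s, x, s, p)
  "tq" → 2 new (t, q)
  "qxoah" → 5 new (q, x, o, a, h)
  "nt" → 2 new (n, t)
  "rpvnbbihxnv" → prefix "r" already present; 10 new (p, v, n, b, b, i, h, x, n, v)
  "rsisxszc" → prefix "rsisxs" already present; 2 new (z, c)
  "qgfvqefpci" → prefix "q" already present; 9 new (g, f, v, q, e, f, p, c, i)
  "ntkvfymwg" → prefix "nt" already present; 7 new (k, v, f, y, m, w, g)
  "qgfvqefpcil" → prefix "qgfvqefpci" already present; 1 new (l)
  "rpwxqlkf" → prefix "rp" already present; 6 new (w, x, q, l, k, f)
Total nodes = 7 + 2 + 5 + 2 + 10 + 2 + 9 + 7 + 1 + 6 = 51

51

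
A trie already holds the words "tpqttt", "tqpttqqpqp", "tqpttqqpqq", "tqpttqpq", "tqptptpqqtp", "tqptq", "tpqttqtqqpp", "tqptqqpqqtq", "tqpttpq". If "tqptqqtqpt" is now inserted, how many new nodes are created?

"tqptqq" is already a path in the trie; the remaining "tqpt" must be added.
Each of the 4 remaining characters creates one node.

4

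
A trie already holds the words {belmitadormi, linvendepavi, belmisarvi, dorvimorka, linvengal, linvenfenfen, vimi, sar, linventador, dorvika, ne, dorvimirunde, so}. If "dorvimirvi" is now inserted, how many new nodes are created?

2

"dorvimir" is already a path in the trie; the remaining "vi" must be added.
Each of the 2 remaining characters creates one node.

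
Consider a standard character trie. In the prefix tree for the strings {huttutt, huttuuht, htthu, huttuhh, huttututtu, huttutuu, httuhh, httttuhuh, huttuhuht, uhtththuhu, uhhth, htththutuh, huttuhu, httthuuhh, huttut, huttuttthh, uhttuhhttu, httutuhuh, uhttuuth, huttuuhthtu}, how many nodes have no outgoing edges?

16

Leaves are exactly the stored words that no other stored word extends.
Those words: "htththutuh", "htthu", "httthuuhh", "httttuhuh", "httuhh", "httutuhuh", "huttuhh", "huttuhuht", "huttuttthh", "huttututtu", "huttutuu", "huttuuhthtu", "uhhth", "uhtththuhu", "uhttuhhttu", "uhttuuth"
Leaf count: 16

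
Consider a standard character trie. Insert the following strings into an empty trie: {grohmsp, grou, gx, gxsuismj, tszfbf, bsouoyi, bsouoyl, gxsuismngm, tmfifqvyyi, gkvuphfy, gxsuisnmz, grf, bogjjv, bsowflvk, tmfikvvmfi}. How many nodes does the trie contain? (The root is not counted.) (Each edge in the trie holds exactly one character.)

68

Insert word by word; a character creates a node only if that edge doesn't already exist:
  "grohmsp" → 7 new (g, r, o, h, m, s, p)
  "grou" → prefix "gro" already present; 1 new (u)
  "gx" → prefix "g" already present; 1 new (x)
  "gxsuismj" → prefix "gx" already present; 6 new (s, u, i, s, m, j)
  "tszfbf" → 6 new (t, s, z, f, b, f)
  "bsouoyi" → 7 new (b, s, o, u, o, y, i)
  "bsouoyl" → prefix "bsouoy" already present; 1 new (l)
  "gxsuismngm" → prefix "gxsuism" already present; 3 new (n, g, m)
  "tmfifqvyyi" → prefix "t" already present; 9 new (m, f, i, f, q, v, y, y, i)
  "gkvuphfy" → prefix "g" already present; 7 new (k, v, u, p, h, f, y)
  "gxsuisnmz" → prefix "gxsuis" already present; 3 new (n, m, z)
  "grf" → prefix "gr" already present; 1 new (f)
  "bogjjv" → prefix "b" already present; 5 new (o, g, j, j, v)
  "bsowflvk" → prefix "bso" already present; 5 new (w, f, l, v, k)
  "tmfikvvmfi" → prefix "tmfi" already present; 6 new (k, v, v, m, f, i)
Total nodes = 7 + 1 + 1 + 6 + 6 + 7 + 1 + 3 + 9 + 7 + 3 + 1 + 5 + 5 + 6 = 68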